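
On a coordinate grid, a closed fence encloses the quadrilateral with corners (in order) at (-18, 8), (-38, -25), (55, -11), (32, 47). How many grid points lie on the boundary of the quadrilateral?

Summing gcd(|Δx|,|Δy|) over the edges gives the boundary count: gcd(20,33) + gcd(93,14) + gcd(23,58) + gcd(50,39) = 1+1+1+1 = 4.

4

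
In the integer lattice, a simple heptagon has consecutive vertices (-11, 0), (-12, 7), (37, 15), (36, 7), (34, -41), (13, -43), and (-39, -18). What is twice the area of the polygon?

5549

Using the shoelace formula, 2A = |[(-11)·7 − (-12)·0] + [(-12)·15 − 37·7] + [37·7 − 36·15] + [36·(-41) − 34·7] + [34·(-43) − 13·(-41)] + [13·(-18) − (-39)·(-43)] + [(-39)·0 − (-11)·(-18)]| = 5549, so the area is 5549/2.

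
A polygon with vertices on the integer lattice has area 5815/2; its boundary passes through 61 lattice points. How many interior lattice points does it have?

From Pick's theorem, I = A − B/2 + 1 = 5815/2 − 61/2 + 1 = 2878.

2878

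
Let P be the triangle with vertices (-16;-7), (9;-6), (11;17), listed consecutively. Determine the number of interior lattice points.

285

By the shoelace formula, twice the signed area is |[(-16)·(-6) − 9·(-7)] + [9·17 − 11·(-6)] + [11·(-7) − (-16)·17]| = 573, so the area is 286.5.
Summing gcd(|Δx|,|Δy|) over the edges gives the boundary count: gcd(25,1) + gcd(2,23) + gcd(27,24) = 1+1+3 = 5.
Pick's theorem gives I = A − B/2 + 1 = 286.5 − 5/2 + 1 = 285.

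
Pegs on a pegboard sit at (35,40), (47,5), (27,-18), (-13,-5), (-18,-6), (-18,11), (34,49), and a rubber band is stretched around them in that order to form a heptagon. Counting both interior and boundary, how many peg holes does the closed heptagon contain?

2505

The shoelace formula gives twice the area as |[35·5 − 47·40] + [47·(-18) − 27·5] + [27·(-5) − (-13)·(-18)] + [(-13)·(-6) − (-18)·(-5)] + [(-18)·11 − (-18)·(-6)] + [(-18)·49 − 34·11] + [34·40 − 35·49]| = 4984, so the area is 2492.
Along each edge there are gcd(|Δx|,|Δy|)+1 lattice points, so counting each shared vertex once the boundary has gcd(12,35) + gcd(20,23) + gcd(40,13) + gcd(5,1) + gcd(0,17) + gcd(52,38) + gcd(1,9) = 1+1+1+1+17+2+1 = 24.
Pick's theorem gives I = A − B/2 + 1 = 2492 − 24/2 + 1 = 2481, so the closed region contains I + B = 2481 + 24 = 2505 lattice points.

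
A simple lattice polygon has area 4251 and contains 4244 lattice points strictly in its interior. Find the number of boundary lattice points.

16

Pick's theorem gives A = I + B/2 − 1, so B = 2(A − I + 1) = 2(4251 − 4244 + 1) = 16.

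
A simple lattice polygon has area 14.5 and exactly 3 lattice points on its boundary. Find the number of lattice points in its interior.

14

Pick's theorem A = I + B/2 − 1 rearranges to I = A − B/2 + 1 = 14.5 − 3/2 + 1 = 14.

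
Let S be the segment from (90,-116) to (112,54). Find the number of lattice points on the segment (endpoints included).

3

The number of lattice points on a segment between lattice points is gcd(|Δx|,|Δy|) + 1 = gcd(22,170) + 1 = 2 + 1 = 3.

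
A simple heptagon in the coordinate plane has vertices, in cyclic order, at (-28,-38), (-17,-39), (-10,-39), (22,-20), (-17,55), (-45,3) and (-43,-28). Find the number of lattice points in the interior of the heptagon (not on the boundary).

The shoelace formula gives twice the area as |((-28)·(-39) − (-17)·(-38)) + ((-17)·(-39) − (-10)·(-39)) + ((-10)·(-20) − 22·(-39)) + (22·55 − (-17)·(-20)) + ((-17)·3 − (-45)·55) + ((-45)·(-28) − (-43)·3) + ((-43)·(-38) − (-28)·(-28))| = 7310, so the area is 3655.
Summing gcd(|Δx|,|Δy|) over the edges gives the boundary count: gcd(11,1) + gcd(7,0) + gcd(32,19) + gcd(39,75) + gcd(28,52) + gcd(2,31) + gcd(15,10) = 1+7+1+3+4+1+5 = 22.
Pick's theorem gives I = A − B/2 + 1 = 3655 − 22/2 + 1 = 3645.

3645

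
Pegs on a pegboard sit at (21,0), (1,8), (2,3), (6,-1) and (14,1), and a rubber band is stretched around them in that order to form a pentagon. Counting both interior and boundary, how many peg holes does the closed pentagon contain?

74

The shoelace formula gives twice the area as |[21·8 − 1·0] + [1·3 − 2·8] + [2·(-1) − 6·3] + [6·1 − 14·(-1)] + [14·0 − 21·1]| = 134, so the area is 67.
Summing gcd(|Δx|,|Δy|) over the edges gives the boundary count: gcd(20,8) + gcd(1,5) + gcd(4,4) + gcd(8,2) + gcd(7,1) = 4+1+4+2+1 = 12.
Pick's theorem gives I = A − B/2 + 1 = 67 − 12/2 + 1 = 62, so the closed region contains I + B = 62 + 12 = 74 lattice points.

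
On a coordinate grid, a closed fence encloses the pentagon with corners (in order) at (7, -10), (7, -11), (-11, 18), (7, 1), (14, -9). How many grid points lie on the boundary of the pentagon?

5

The number of boundary lattice points is Σ gcd(|Δx|,|Δy|) = gcd(0,1) + gcd(18,29) + gcd(18,17) + gcd(7,10) + gcd(7,1) = 1+1+1+1+1 = 5.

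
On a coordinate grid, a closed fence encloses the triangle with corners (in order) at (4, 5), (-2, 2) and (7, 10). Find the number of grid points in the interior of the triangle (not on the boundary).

By the shoelace formula, twice the signed area is |[4·2 − (-2)·5] + [(-2)·10 − 7·2] + [7·5 − 4·10]| = 21, so the area is 21/2.
Summing gcd(|Δx|,|Δy|) over the edges gives the boundary count: gcd(6,3) + gcd(9,8) + gcd(3,5) = 3+1+1 = 5.
Pick's theorem gives I = A − B/2 + 1 = 21/2 − 5/2 + 1 = 9.

9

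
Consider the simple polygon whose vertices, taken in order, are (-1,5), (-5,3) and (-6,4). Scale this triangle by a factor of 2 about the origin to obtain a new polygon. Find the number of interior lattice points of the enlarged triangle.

9

Using the shoelace formula, 2A = |((-1)·3 − (-5)·5) + ((-5)·4 − (-6)·3) + ((-6)·5 − (-1)·4)| = 6, so the area is 3.
Along each edge there are gcd(|Δx|,|Δy|)+1 lattice points, so counting each shared vertex once the boundary has gcd(4,2) + gcd(1,1) + gcd(5,1) = 2+1+1 = 4.
Scaling by 2 multiplies the area by 2² = 4 (so the new area is 12) and multiplies the boundary lattice-point count by 2, giving 8.
By Pick's theorem, the interior count of the dilated polygon is 12 − 8/2 + 1 = 9.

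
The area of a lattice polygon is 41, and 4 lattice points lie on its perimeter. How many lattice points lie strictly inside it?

40

From Pick's theorem, I = A − B/2 + 1 = 41 − 4/2 + 1 = 40.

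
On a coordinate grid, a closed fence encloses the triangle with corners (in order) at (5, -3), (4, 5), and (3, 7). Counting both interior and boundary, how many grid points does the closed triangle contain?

The shoelace formula gives twice the area as |(5·5 − 4·(-3)) + (4·7 − 3·5) + (3·(-3) − 5·7)| = 6, so the area is 3.
The number of boundary lattice points is Σ gcd(|Δx|,|Δy|) = gcd(1,8) + gcd(1,2) + gcd(2,10) = 1+1+2 = 4.
Pick's theorem gives I = A − B/2 + 1 = 3 − 4/2 + 1 = 2, so the closed region contains I + B = 2 + 4 = 6 lattice points.

6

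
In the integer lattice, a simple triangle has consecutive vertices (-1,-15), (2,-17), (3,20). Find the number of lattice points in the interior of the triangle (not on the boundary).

Using the shoelace formula, 2A = |((-1)·(-17) − 2·(-15)) + (2·20 − 3·(-17)) + (3·(-15) − (-1)·20)| = 113, so the area is 56.5.
The number of boundary lattice points is Σ gcd(|Δx|,|Δy|) = gcd(3,2) + gcd(1,37) + gcd(4,35) = 1+1+1 = 3.
By Pick's theorem A = I + B/2 − 1, so I = 56.5 − 3/2 + 1 = 56.

56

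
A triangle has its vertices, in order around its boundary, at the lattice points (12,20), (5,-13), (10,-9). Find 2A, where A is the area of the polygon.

Using the shoelace formula, 2A = |[12·(-13) − 5·20] + [5·(-9) − 10·(-13)] + [10·20 − 12·(-9)]| = 137, so the area is 137/2.

137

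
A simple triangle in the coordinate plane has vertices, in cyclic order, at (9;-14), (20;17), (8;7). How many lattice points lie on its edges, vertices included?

Summing gcd(|Δx|,|Δy|) over the edges gives the boundary count: gcd(11,31) + gcd(12,10) + gcd(1,21) = 1+2+1 = 4.

4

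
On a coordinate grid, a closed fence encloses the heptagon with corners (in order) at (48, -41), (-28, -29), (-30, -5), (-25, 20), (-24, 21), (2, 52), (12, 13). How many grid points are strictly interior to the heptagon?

The shoelace formula gives twice the area as |(48·(-29) − (-28)·(-41)) + ((-28)·(-5) − (-30)·(-29)) + ((-30)·20 − (-25)·(-5)) + ((-25)·21 − (-24)·20) + ((-24)·52 − 2·21) + (2·13 − 12·52) + (12·(-41) − 48·13)| = 7044, so the area is 3522.
The number of boundary lattice points is Σ gcd(|Δx|,|Δy|) = gcd(76,12) + gcd(2,24) + gcd(5,25) + gcd(1,1) + gcd(26,31) + gcd(10,39) + gcd(36,54) = 4+2+5+1+1+1+18 = 32.
Pick's theorem gives I = A − B/2 + 1 = 3522 − 32/2 + 1 = 3507.

3507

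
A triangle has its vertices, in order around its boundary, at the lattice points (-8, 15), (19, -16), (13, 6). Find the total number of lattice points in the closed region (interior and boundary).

208

The shoelace formula gives twice the area as |[(-8)·(-16) − 19·15] + [19·6 − 13·(-16)] + [13·15 − (-8)·6]| = 408, so the area is 204.
The number of boundary lattice points is Σ gcd(|Δx|,|Δy|) = gcd(27,31) + gcd(6,22) + gcd(21,9) = 1+2+3 = 6.
Pick's theorem gives I = A − B/2 + 1 = 204 − 6/2 + 1 = 202, so the closed region contains I + B = 202 + 6 = 208 lattice points.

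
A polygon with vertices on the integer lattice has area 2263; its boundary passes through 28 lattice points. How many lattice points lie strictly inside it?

Pick's theorem A = I + B/2 − 1 rearranges to I = A − B/2 + 1 = 2263 − 28/2 + 1 = 2250.

2250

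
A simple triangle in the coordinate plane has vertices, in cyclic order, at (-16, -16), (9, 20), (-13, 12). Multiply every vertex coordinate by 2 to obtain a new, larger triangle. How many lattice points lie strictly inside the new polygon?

1181

The shoelace formula gives twice the area as |[(-16)·20 − 9·(-16)] + [9·12 − (-13)·20] + [(-13)·(-16) − (-16)·12]| = 592, so the area is 296.
The number of boundary lattice points is Σ gcd(|Δx|,|Δy|) = gcd(25,36) + gcd(22,8) + gcd(3,28) = 1+2+1 = 4.
Scaling by 2 multiplies the area by 2² = 4 (so the new area is 1184) and multiplies the boundary lattice-point count by 2, giving 8.
By Pick's theorem, the interior count of the dilated polygon is 1184 − 8/2 + 1 = 1181.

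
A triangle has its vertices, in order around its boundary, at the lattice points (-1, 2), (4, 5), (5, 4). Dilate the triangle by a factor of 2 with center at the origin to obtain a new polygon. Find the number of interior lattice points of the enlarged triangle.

Using the shoelace formula, 2A = |[(-1)·5 − 4·2] + [4·4 − 5·5] + [5·2 − (-1)·4]| = 8, so the area is 4.
The number of boundary lattice points is Σ gcd(|Δx|,|Δy|) = gcd(5,3) + gcd(1,1) + gcd(6,2) = 1+1+2 = 4.
Scaling by 2 multiplies the area by 2² = 4 (so the new area is 16) and multiplies the boundary lattice-point count by 2, giving 8.
By Pick's theorem, the interior count of the dilated polygon is 16 − 8/2 + 1 = 13.

13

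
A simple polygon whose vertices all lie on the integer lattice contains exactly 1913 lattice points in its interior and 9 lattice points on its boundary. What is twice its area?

3833

By Pick's theorem, A = I + B/2 − 1 = 1913 + 9/2 − 1 = 3833/2.
Hence 2A = 3833.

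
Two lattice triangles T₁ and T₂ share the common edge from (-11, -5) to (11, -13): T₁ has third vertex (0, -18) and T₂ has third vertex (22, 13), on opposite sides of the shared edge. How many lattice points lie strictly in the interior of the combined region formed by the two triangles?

427

The union is the simple quadrilateral with vertices (-11, -5), (0, -18), (11, -13), (22, 13) in order.
By the shoelace formula, twice the signed area is |((-11)·(-18) − 0·(-5)) + (0·(-13) − 11·(-18)) + (11·13 − 22·(-13)) + (22·(-5) − (-11)·13)| = 858, so the area is 429.
Summing gcd(|Δx|,|Δy|) over the edges gives the boundary count: gcd(11,13) + gcd(11,5) + gcd(11,26) + gcd(33,18) = 1+1+1+3 = 6.
By Pick's theorem I = A − B/2 + 1 = 429 − 6/2 + 1 = 427.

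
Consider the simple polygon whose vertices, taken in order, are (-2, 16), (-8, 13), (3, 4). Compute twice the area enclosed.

87

By the shoelace formula, twice the signed area is |[(-2)·13 − (-8)·16] + [(-8)·4 − 3·13] + [3·16 − (-2)·4]| = 87, so the area is 87/2.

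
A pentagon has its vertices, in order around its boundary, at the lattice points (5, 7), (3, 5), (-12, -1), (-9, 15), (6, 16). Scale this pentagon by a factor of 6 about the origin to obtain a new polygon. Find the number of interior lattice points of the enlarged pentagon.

7177

The shoelace formula gives twice the area as |[5·5 − 3·7] + [3·(-1) − (-12)·5] + [(-12)·15 − (-9)·(-1)] + [(-9)·16 − 6·15] + [6·7 − 5·16]| = 400, so the area is 200.
Summing gcd(|Δx|,|Δy|) over the edges gives the boundary count: gcd(2,2) + gcd(15,6) + gcd(3,16) + gcd(15,1) + gcd(1,9) = 2+3+1+1+1 = 8.
Scaling by 6 multiplies the area by 6² = 36 (so the new area is 7200) and multiplies the boundary lattice-point count by 6, giving 48.
By Pick's theorem, the interior count of the dilated polygon is 7200 − 48/2 + 1 = 7177.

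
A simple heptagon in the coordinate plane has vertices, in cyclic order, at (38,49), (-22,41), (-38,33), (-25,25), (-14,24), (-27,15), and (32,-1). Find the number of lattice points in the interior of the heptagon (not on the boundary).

Using the shoelace formula, 2A = |(38·41 − (-22)·49) + ((-22)·33 − (-38)·41) + ((-38)·25 − (-25)·33) + ((-25)·24 − (-14)·25) + ((-14)·15 − (-27)·24) + ((-27)·(-1) − 32·15) + (32·49 − 38·(-1))| = 4684, so the area is 2342.
Along each edge there are gcd(|Δx|,|Δy|)+1 lattice points, so counting each shared vertex once the boundary has gcd(60,8) + gcd(16,8) + gcd(13,8) + gcd(11,1) + gcd(13,9) + gcd(59,16) + gcd(6,50) = 4+8+1+1+1+1+2 = 18.
By Pick's theorem A = I + B/2 − 1, so I = 2342 − 18/2 + 1 = 2334.

2334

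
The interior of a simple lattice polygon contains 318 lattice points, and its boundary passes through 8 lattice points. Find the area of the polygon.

321

By Pick's theorem, A = I + B/2 − 1 = 318 + 8/2 − 1 = 321.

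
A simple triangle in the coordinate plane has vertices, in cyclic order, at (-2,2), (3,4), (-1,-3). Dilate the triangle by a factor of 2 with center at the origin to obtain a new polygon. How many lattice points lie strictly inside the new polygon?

Using the shoelace formula, 2A = |((-2)·4 − 3·2) + (3·(-3) − (-1)·4) + ((-1)·2 − (-2)·(-3))| = 27, so the area is 27/2.
Along each edge there are gcd(|Δx|,|Δy|)+1 lattice points, so counting each shared vertex once the boundary has gcd(5,2) + gcd(4,7) + gcd(1,5) = 1+1+1 = 3.
Scaling by 2 multiplies the area by 2² = 4 (so the new area is 54) and multiplies the boundary lattice-point count by 2, giving 6.
By Pick's theorem, the interior count of the dilated polygon is 54 − 6/2 + 1 = 52.

52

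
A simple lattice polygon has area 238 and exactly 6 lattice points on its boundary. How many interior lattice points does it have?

236

Pick's theorem A = I + B/2 − 1 rearranges to I = A − B/2 + 1 = 238 − 6/2 + 1 = 236.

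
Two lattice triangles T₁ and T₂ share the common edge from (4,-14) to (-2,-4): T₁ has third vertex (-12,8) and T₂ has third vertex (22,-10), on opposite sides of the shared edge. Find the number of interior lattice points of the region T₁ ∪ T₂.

The union is the simple quadrilateral with vertices (4,-14), (-12,8), (-2,-4), (22,-10) in order.
Using the shoelace formula, 2A = |(4·8 − (-12)·(-14)) + ((-12)·(-4) − (-2)·8) + ((-2)·(-10) − 22·(-4)) + (22·(-14) − 4·(-10))| = 232, so the area is 116.
Summing gcd(|Δx|,|Δy|) over the edges gives the boundary count: gcd(16,22) + gcd(10,12) + gcd(24,6) + gcd(18,4) = 2+2+6+2 = 12.
By Pick's theorem I = A − B/2 + 1 = 116 − 12/2 + 1 = 111.

111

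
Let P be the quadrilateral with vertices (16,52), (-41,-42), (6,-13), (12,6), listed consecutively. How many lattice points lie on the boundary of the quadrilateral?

Summing gcd(|Δx|,|Δy|) over the edges gives the boundary count: gcd(57,94) + gcd(47,29) + gcd(6,19) + gcd(4,46) = 1+1+1+2 = 5.

5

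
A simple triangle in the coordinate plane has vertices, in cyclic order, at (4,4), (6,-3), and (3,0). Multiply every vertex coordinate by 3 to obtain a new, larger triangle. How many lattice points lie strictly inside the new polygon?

61

The shoelace formula gives twice the area as |(4·(-3) − 6·4) + (6·0 − 3·(-3)) + (3·4 − 4·0)| = 15, so the area is 15/2.
Summing gcd(|Δx|,|Δy|) over the edges gives the boundary count: gcd(2,7) + gcd(3,3) + gcd(1,4) = 1+3+1 = 5.
Scaling by 3 multiplies the area by 3² = 9 (so the new area is 67.5) and multiplies the boundary lattice-point count by 3, giving 15.
By Pick's theorem, the interior count of the dilated polygon is 67.5 − 15/2 + 1 = 61.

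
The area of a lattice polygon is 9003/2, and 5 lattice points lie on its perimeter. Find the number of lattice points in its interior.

Pick's theorem A = I + B/2 − 1 rearranges to I = A − B/2 + 1 = 9003/2 − 5/2 + 1 = 4500.

4500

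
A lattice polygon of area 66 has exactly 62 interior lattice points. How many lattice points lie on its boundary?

Pick's theorem gives A = I + B/2 − 1, so B = 2(A − I + 1) = 2(66 − 62 + 1) = 10.

10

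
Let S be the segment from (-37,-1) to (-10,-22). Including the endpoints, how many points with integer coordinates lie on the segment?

The number of lattice points on a segment between lattice points is gcd(|Δx|,|Δy|) + 1 = gcd(27,21) + 1 = 3 + 1 = 4.

4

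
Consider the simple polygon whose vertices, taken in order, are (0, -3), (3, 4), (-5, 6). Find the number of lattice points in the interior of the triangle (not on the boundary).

30

By the shoelace formula, twice the signed area is |[0·4 − 3·(-3)] + [3·6 − (-5)·4] + [(-5)·(-3) − 0·6]| = 62, so the area is 31.
Along each edge there are gcd(|Δx|,|Δy|)+1 lattice points, so counting each shared vertex once the boundary has gcd(3,7) + gcd(8,2) + gcd(5,9) = 1+2+1 = 4.
Pick's theorem gives I = A − B/2 + 1 = 31 − 4/2 + 1 = 30.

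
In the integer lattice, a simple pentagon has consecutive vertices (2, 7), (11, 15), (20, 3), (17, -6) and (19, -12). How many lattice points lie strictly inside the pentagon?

205

Using the shoelace formula, 2A = |[2·15 − 11·7] + [11·3 − 20·15] + [20·(-6) − 17·3] + [17·(-12) − 19·(-6)] + [19·7 − 2·(-12)]| = 418, so the area is 209.
Along each edge there are gcd(|Δx|,|Δy|)+1 lattice points, so counting each shared vertex once the boundary has gcd(9,8) + gcd(9,12) + gcd(3,9) + gcd(2,6) + gcd(17,19) = 1+3+3+2+1 = 10.
By Pick's theorem A = I + B/2 − 1, so I = 209 − 10/2 + 1 = 205.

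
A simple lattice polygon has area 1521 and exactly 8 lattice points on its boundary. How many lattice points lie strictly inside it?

From Pick's theorem, I = A − B/2 + 1 = 1521 − 8/2 + 1 = 1518.

1518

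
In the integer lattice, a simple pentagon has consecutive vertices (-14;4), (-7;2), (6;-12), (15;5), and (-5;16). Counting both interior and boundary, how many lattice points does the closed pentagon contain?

380

The shoelace formula gives twice the area as |[(-14)·2 − (-7)·4] + [(-7)·(-12) − 6·2] + [6·5 − 15·(-12)] + [15·16 − (-5)·5] + [(-5)·4 − (-14)·16]| = 751, so the area is 375.5.
Summing gcd(|Δx|,|Δy|) over the edges gives the boundary count: gcd(7,2) + gcd(13,14) + gcd(9,17) + gcd(20,11) + gcd(9,12) = 1+1+1+1+3 = 7.
Pick's theorem gives I = A − B/2 + 1 = 375.5 − 7/2 + 1 = 373, so the closed region contains I + B = 373 + 7 = 380 lattice points.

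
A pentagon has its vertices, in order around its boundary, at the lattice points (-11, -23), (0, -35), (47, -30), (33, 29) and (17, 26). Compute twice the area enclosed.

The shoelace formula gives twice the area as |((-11)·(-35) − 0·(-23)) + (0·(-30) − 47·(-35)) + (47·29 − 33·(-30)) + (33·26 − 17·29) + (17·(-23) − (-11)·26)| = 4643, so the area is 2321.5.

4643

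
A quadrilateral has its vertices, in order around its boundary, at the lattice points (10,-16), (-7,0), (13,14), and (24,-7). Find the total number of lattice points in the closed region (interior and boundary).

By the shoelace formula, twice the signed area is |(10·0 − (-7)·(-16)) + ((-7)·14 − 13·0) + (13·(-7) − 24·14) + (24·(-16) − 10·(-7))| = 951, so the area is 951/2.
Along each edge there are gcd(|Δx|,|Δy|)+1 lattice points, so counting each shared vertex once the boundary has gcd(17,16) + gcd(20,14) + gcd(11,21) + gcd(14,9) = 1+2+1+1 = 5.
Pick's theorem gives I = A − B/2 + 1 = 951/2 − 5/2 + 1 = 474, so the closed region contains I + B = 474 + 5 = 479 lattice points.

479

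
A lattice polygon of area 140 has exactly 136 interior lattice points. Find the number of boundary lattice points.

10

Pick's theorem gives A = I + B/2 − 1, so B = 2(A − I + 1) = 2(140 − 136 + 1) = 10.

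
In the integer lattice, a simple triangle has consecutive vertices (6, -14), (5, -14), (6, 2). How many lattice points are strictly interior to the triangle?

0

Using the shoelace formula, 2A = |[6·(-14) − 5·(-14)] + [5·2 − 6·(-14)] + [6·(-14) − 6·2]| = 16, so the area is 8.
Along each edge there are gcd(|Δx|,|Δy|)+1 lattice points, so counting each shared vertex once the boundary has gcd(1,0) + gcd(1,16) + gcd(0,16) = 1+1+16 = 18.
By Pick's theorem A = I + B/2 − 1, so I = 8 − 18/2 + 1 = 0.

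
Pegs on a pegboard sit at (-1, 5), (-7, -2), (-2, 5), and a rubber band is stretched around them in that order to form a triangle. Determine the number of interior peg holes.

Using the shoelace formula, 2A = |((-1)·(-2) − (-7)·5) + ((-7)·5 − (-2)·(-2)) + ((-2)·5 − (-1)·5)| = 7, so the area is 7/2.
Along each edge there are gcd(|Δx|,|Δy|)+1 lattice points, so counting each shared vertex once the boundary has gcd(6,7) + gcd(5,7) + gcd(1,0) = 1+1+1 = 3.
By Pick's theorem A = I + B/2 − 1, so I = 7/2 − 3/2 + 1 = 3.

3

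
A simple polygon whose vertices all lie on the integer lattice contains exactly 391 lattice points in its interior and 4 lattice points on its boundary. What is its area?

By Pick's theorem, A = I + B/2 − 1 = 391 + 4/2 − 1 = 392.

392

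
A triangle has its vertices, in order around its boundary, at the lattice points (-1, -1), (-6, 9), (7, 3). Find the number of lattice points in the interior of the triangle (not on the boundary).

The shoelace formula gives twice the area as |[(-1)·9 − (-6)·(-1)] + [(-6)·3 − 7·9] + [7·(-1) − (-1)·3]| = 100, so the area is 50.
Along each edge there are gcd(|Δx|,|Δy|)+1 lattice points, so counting each shared vertex once the boundary has gcd(5,10) + gcd(13,6) + gcd(8,4) = 5+1+4 = 10.
Pick's theorem gives I = A − B/2 + 1 = 50 − 10/2 + 1 = 46.

46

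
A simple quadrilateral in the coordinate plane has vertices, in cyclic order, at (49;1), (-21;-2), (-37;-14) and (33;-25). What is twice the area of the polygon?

By the shoelace formula, twice the signed area is |[49·(-2) − (-21)·1] + [(-21)·(-14) − (-37)·(-2)] + [(-37)·(-25) − 33·(-14)] + [33·1 − 49·(-25)]| = 2788, so the area is 1394.

2788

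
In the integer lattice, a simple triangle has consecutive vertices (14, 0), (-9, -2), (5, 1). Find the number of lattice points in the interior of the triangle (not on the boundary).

By the shoelace formula, twice the signed area is |(14·(-2) − (-9)·0) + ((-9)·1 − 5·(-2)) + (5·0 − 14·1)| = 41, so the area is 20.5.
Summing gcd(|Δx|,|Δy|) over the edges gives the boundary count: gcd(23,2) + gcd(14,3) + gcd(9,1) = 1+1+1 = 3.
Pick's theorem gives I = A − B/2 + 1 = 20.5 − 3/2 + 1 = 20.

20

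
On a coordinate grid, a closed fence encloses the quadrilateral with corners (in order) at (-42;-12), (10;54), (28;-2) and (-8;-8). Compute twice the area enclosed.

By the shoelace formula, twice the signed area is |[(-42)·54 − 10·(-12)] + [10·(-2) − 28·54] + [28·(-8) − (-8)·(-2)] + [(-8)·(-12) − (-42)·(-8)]| = 4160, so the area is 2080.

4160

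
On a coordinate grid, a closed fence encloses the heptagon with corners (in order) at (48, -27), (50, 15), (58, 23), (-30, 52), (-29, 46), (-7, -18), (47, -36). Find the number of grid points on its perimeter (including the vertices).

33

Summing gcd(|Δx|,|Δy|) over the edges gives the boundary count: gcd(2,42) + gcd(8,8) + gcd(88,29) + gcd(1,6) + gcd(22,64) + gcd(54,18) + gcd(1,9) = 2+8+1+1+2+18+1 = 33.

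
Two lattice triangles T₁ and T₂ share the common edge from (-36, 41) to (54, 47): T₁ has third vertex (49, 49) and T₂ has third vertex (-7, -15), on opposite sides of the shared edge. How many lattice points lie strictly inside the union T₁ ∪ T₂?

The union is the simple quadrilateral with vertices (-36, 41), (49, 49), (54, 47), (-7, -15) in order.
By the shoelace formula, twice the signed area is |[(-36)·49 − 49·41] + [49·47 − 54·49] + [54·(-15) − (-7)·47] + [(-7)·41 − (-36)·(-15)]| = 5424, so the area is 2712.
Along each edge there are gcd(|Δx|,|Δy|)+1 lattice points, so counting each shared vertex once the boundary has gcd(85,8) + gcd(5,2) + gcd(61,62) + gcd(29,56) = 1+1+1+1 = 4.
By Pick's theorem I = A − B/2 + 1 = 2712 − 4/2 + 1 = 2711.

2711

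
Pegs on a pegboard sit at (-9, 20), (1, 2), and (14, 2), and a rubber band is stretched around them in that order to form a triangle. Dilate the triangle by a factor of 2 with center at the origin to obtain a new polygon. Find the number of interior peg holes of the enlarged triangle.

By the shoelace formula, twice the signed area is |[(-9)·2 − 1·20] + [1·2 − 14·2] + [14·20 − (-9)·2]| = 234, so the area is 117.
Summing gcd(|Δx|,|Δy|) over the edges gives the boundary count: gcd(10,18) + gcd(13,0) + gcd(23,18) = 2+13+1 = 16.
Scaling by 2 multiplies the area by 2² = 4 (so the new area is 468) and multiplies the boundary lattice-point count by 2, giving 32.
By Pick's theorem, the interior count of the dilated polygon is 468 − 32/2 + 1 = 453.

453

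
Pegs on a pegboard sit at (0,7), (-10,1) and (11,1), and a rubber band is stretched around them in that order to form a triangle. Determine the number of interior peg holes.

Using the shoelace formula, 2A = |(0·1 − (-10)·7) + ((-10)·1 − 11·1) + (11·7 − 0·1)| = 126, so the area is 63.
Along each edge there are gcd(|Δx|,|Δy|)+1 lattice points, so counting each shared vertex once the boundary has gcd(10,6) + gcd(21,0) + gcd(11,6) = 2+21+1 = 24.
By Pick's theorem A = I + B/2 − 1, so I = 63 − 24/2 + 1 = 52.

52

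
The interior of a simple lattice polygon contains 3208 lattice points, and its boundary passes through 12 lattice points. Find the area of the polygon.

3213

By Pick's theorem, A = I + B/2 − 1 = 3208 + 12/2 − 1 = 3213.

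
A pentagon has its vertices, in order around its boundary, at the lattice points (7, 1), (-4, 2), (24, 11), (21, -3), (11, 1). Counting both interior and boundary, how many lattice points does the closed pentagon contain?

The shoelace formula gives twice the area as |[7·2 − (-4)·1] + [(-4)·11 − 24·2] + [24·(-3) − 21·11] + [21·1 − 11·(-3)] + [11·1 − 7·1]| = 319, so the area is 319/2.
The number of boundary lattice points is Σ gcd(|Δx|,|Δy|) = gcd(11,1) + gcd(28,9) + gcd(3,14) + gcd(10,4) + gcd(4,0) = 1+1+1+2+4 = 9.
Pick's theorem gives I = A − B/2 + 1 = 319/2 − 9/2 + 1 = 156, so the closed region contains I + B = 156 + 9 = 165 lattice points.

165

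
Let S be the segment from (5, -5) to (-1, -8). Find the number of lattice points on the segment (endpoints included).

4

The number of lattice points on a segment between lattice points is gcd(|Δx|,|Δy|) + 1 = gcd(6,3) + 1 = 3 + 1 = 4.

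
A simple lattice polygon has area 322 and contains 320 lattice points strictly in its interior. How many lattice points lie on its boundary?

6

Pick's theorem gives A = I + B/2 − 1, so B = 2(A − I + 1) = 2(322 − 320 + 1) = 6.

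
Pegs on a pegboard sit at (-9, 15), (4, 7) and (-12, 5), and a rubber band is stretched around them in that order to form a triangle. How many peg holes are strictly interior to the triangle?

76

The shoelace formula gives twice the area as |((-9)·7 − 4·15) + (4·5 − (-12)·7) + ((-12)·15 − (-9)·5)| = 154, so the area is 77.
The number of boundary lattice points is Σ gcd(|Δx|,|Δy|) = gcd(13,8) + gcd(16,2) + gcd(3,10) = 1+2+1 = 4.
Pick's theorem gives I = A − B/2 + 1 = 77 − 4/2 + 1 = 76.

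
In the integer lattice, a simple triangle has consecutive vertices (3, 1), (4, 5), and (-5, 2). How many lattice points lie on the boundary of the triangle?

5

Along each edge there are gcd(|Δx|,|Δy|)+1 lattice points, so counting each shared vertex once the boundary has gcd(1,4) + gcd(9,3) + gcd(8,1) = 1+3+1 = 5.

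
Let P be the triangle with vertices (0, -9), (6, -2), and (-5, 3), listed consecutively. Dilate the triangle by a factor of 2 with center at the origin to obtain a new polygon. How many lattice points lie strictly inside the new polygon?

By the shoelace formula, twice the signed area is |[0·(-2) − 6·(-9)] + [6·3 − (-5)·(-2)] + [(-5)·(-9) − 0·3]| = 107, so the area is 53.5.
Summing gcd(|Δx|,|Δy|) over the edges gives the boundary count: gcd(6,7) + gcd(11,5) + gcd(5,12) = 1+1+1 = 3.
Scaling by 2 multiplies the area by 2² = 4 (so the new area is 214) and multiplies the boundary lattice-point count by 2, giving 6.
By Pick's theorem, the interior count of the dilated polygon is 214 − 6/2 + 1 = 212.

212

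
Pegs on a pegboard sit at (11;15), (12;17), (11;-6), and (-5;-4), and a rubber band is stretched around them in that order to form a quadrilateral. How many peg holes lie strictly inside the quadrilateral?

177

Using the shoelace formula, 2A = |(11·17 − 12·15) + (12·(-6) − 11·17) + (11·(-4) − (-5)·(-6)) + ((-5)·15 − 11·(-4))| = 357, so the area is 178.5.
Summing gcd(|Δx|,|Δy|) over the edges gives the boundary count: gcd(1,2) + gcd(1,23) + gcd(16,2) + gcd(16,19) = 1+1+2+1 = 5.
Pick's theorem gives I = A − B/2 + 1 = 178.5 − 5/2 + 1 = 177.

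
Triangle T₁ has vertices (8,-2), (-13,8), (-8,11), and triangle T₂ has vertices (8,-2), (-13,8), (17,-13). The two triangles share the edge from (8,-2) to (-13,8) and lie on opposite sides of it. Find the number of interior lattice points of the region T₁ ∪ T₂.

125

The union is the simple quadrilateral with vertices (8,-2), (-8,11), (-13,8), (17,-13) in order.
The shoelace formula gives twice the area as |(8·11 − (-8)·(-2)) + ((-8)·8 − (-13)·11) + ((-13)·(-13) − 17·8) + (17·(-2) − 8·(-13))| = 254, so the area is 127.
The number of boundary lattice points is Σ gcd(|Δx|,|Δy|) = gcd(16,13) + gcd(5,3) + gcd(30,21) + gcd(9,11) = 1+1+3+1 = 6.
By Pick's theorem I = A − B/2 + 1 = 127 − 6/2 + 1 = 125.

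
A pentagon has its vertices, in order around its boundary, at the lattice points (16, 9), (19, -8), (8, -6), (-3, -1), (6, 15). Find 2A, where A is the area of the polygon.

By the shoelace formula, twice the signed area is |(16·(-8) − 19·9) + (19·(-6) − 8·(-8)) + (8·(-1) − (-3)·(-6)) + ((-3)·15 − 6·(-1)) + (6·9 − 16·15)| = 600, so the area is 300.

600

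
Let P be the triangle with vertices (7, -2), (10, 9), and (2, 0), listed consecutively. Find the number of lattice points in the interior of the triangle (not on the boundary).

By the shoelace formula, twice the signed area is |(7·9 − 10·(-2)) + (10·0 − 2·9) + (2·(-2) − 7·0)| = 61, so the area is 61/2.
The number of boundary lattice points is Σ gcd(|Δx|,|Δy|) = gcd(3,11) + gcd(8,9) + gcd(5,2) = 1+1+1 = 3.
Pick's theorem gives I = A − B/2 + 1 = 61/2 − 3/2 + 1 = 30.

30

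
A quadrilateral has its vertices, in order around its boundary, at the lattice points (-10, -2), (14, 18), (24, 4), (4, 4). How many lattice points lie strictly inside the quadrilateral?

Using the shoelace formula, 2A = |[(-10)·18 − 14·(-2)] + [14·4 − 24·18] + [24·4 − 4·4] + [4·(-2) − (-10)·4]| = 416, so the area is 208.
Summing gcd(|Δx|,|Δy|) over the edges gives the boundary count: gcd(24,20) + gcd(10,14) + gcd(20,0) + gcd(14,6) = 4+2+20+2 = 28.
Pick's theorem gives I = A − B/2 + 1 = 208 − 28/2 + 1 = 195.

195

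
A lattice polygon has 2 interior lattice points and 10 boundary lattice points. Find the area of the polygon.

By Pick's theorem, A = I + B/2 − 1 = 2 + 10/2 − 1 = 6.

6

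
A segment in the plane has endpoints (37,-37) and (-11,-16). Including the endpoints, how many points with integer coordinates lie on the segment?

The number of lattice points on a segment between lattice points is gcd(|Δx|,|Δy|) + 1 = gcd(48,21) + 1 = 3 + 1 = 4.

4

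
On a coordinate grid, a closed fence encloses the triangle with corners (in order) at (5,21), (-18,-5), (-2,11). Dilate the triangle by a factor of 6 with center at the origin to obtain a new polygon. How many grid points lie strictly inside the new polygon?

By the shoelace formula, twice the signed area is |(5·(-5) − (-18)·21) + ((-18)·11 − (-2)·(-5)) + ((-2)·21 − 5·11)| = 48, so the area is 24.
Along each edge there are gcd(|Δx|,|Δy|)+1 lattice points, so counting each shared vertex once the boundary has gcd(23,26) + gcd(16,16) + gcd(7,10) = 1+16+1 = 18.
Scaling by 6 multiplies the area by 6² = 36 (so the new area is 864) and multiplies the boundary lattice-point count by 6, giving 108.
By Pick's theorem, the interior count of the dilated polygon is 864 − 108/2 + 1 = 811.

811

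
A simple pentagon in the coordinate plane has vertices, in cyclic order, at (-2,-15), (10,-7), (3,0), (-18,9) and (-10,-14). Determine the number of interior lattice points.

331

Using the shoelace formula, 2A = |((-2)·(-7) − 10·(-15)) + (10·0 − 3·(-7)) + (3·9 − (-18)·0) + ((-18)·(-14) − (-10)·9) + ((-10)·(-15) − (-2)·(-14))| = 676, so the area is 338.
Along each edge there are gcd(|Δx|,|Δy|)+1 lattice points, so counting each shared vertex once the boundary has gcd(12,8) + gcd(7,7) + gcd(21,9) + gcd(8,23) + gcd(8,1) = 4+7+3+1+1 = 16.
Pick's theorem gives I = A − B/2 + 1 = 338 − 16/2 + 1 = 331.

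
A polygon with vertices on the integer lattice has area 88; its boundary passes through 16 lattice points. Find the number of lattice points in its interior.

81

From Pick's theorem, I = A − B/2 + 1 = 88 − 16/2 + 1 = 81.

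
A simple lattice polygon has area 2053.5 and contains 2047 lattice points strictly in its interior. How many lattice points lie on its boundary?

15

Pick's theorem gives A = I + B/2 − 1, so B = 2(A − I + 1) = 2(2053.5 − 2047 + 1) = 15.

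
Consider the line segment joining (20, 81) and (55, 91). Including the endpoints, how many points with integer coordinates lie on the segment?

The number of lattice points on a segment between lattice points is gcd(|Δx|,|Δy|) + 1 = gcd(35,10) + 1 = 5 + 1 = 6.

6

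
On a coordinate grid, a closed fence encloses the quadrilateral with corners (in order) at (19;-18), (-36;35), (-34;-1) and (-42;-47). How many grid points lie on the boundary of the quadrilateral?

6

The number of boundary lattice points is Σ gcd(|Δx|,|Δy|) = gcd(55,53) + gcd(2,36) + gcd(8,46) + gcd(61,29) = 1+2+2+1 = 6.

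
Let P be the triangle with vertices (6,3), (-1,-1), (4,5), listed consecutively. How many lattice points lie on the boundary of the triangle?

Along each edge there are gcd(|Δx|,|Δy|)+1 lattice points, so counting each shared vertex once the boundary has gcd(7,4) + gcd(5,6) + gcd(2,2) = 1+1+2 = 4.

4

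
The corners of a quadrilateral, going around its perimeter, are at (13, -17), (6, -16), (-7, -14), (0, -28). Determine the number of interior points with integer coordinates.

125

By the shoelace formula, twice the signed area is |(13·(-16) − 6·(-17)) + (6·(-14) − (-7)·(-16)) + ((-7)·(-28) − 0·(-14)) + (0·(-17) − 13·(-28))| = 258, so the area is 129.
Along each edge there are gcd(|Δx|,|Δy|)+1 lattice points, so counting each shared vertex once the boundary has gcd(7,1) + gcd(13,2) + gcd(7,14) + gcd(13,11) = 1+1+7+1 = 10.
By Pick's theorem A = I + B/2 − 1, so I = 129 − 10/2 + 1 = 125.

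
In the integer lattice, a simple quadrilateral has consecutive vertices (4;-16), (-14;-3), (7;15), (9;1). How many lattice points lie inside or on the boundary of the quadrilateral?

355

By the shoelace formula, twice the signed area is |[4·(-3) − (-14)·(-16)] + [(-14)·15 − 7·(-3)] + [7·1 − 9·15] + [9·(-16) − 4·1]| = 701, so the area is 350.5.
Summing gcd(|Δx|,|Δy|) over the edges gives the boundary count: gcd(18,13) + gcd(21,18) + gcd(2,14) + gcd(5,17) = 1+3+2+1 = 7.
Pick's theorem gives I = A − B/2 + 1 = 350.5 − 7/2 + 1 = 348, so the closed region contains I + B = 348 + 7 = 355 lattice points.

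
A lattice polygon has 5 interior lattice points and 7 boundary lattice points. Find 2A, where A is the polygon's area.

By Pick's theorem, A = I + B/2 − 1 = 5 + 7/2 − 1 = 15/2.
Hence 2A = 15.

15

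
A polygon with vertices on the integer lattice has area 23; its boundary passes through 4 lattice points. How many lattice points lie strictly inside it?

22

Pick's theorem A = I + B/2 − 1 rearranges to I = A − B/2 + 1 = 23 − 4/2 + 1 = 22.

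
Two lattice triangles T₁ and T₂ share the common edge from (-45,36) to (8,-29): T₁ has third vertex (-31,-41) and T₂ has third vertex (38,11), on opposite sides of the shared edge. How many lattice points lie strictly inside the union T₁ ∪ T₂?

The union is the simple quadrilateral with vertices (-45,36), (-31,-41), (8,-29), (38,11) in order.
Using the shoelace formula, 2A = |[(-45)·(-41) − (-31)·36] + [(-31)·(-29) − 8·(-41)] + [8·11 − 38·(-29)] + [38·36 − (-45)·11]| = 7241, so the area is 7241/2.
Along each edge there are gcd(|Δx|,|Δy|)+1 lattice points, so counting each shared vertex once the boundary has gcd(14,77) + gcd(39,12) + gcd(30,40) + gcd(83,25) = 7+3+10+1 = 21.
By Pick's theorem I = A − B/2 + 1 = 7241/2 − 21/2 + 1 = 3611.

3611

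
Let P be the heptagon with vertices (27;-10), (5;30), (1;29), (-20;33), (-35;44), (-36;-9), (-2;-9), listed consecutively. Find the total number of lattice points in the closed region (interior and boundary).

2187

The shoelace formula gives twice the area as |(27·30 − 5·(-10)) + (5·29 − 1·30) + (1·33 − (-20)·29) + ((-20)·44 − (-35)·33) + ((-35)·(-9) − (-36)·44) + ((-36)·(-9) − (-2)·(-9)) + ((-2)·(-10) − 27·(-9))| = 4331, so the area is 4331/2.
Summing gcd(|Δx|,|Δy|) over the edges gives the boundary count: gcd(22,40) + gcd(4,1) + gcd(21,4) + gcd(15,11) + gcd(1,53) + gcd(34,0) + gcd(29,1) = 2+1+1+1+1+34+1 = 41.
Pick's theorem gives I = A − B/2 + 1 = 4331/2 − 41/2 + 1 = 2146, so the closed region contains I + B = 2146 + 41 = 2187 lattice points.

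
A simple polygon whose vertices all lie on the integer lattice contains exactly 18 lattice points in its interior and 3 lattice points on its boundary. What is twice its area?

37

By Pick's theorem, A = I + B/2 − 1 = 18 + 3/2 − 1 = 37/2.
Hence 2A = 37.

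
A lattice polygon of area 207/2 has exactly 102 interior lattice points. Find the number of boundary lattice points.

5

Pick's theorem gives A = I + B/2 − 1, so B = 2(A − I + 1) = 2(207/2 − 102 + 1) = 5.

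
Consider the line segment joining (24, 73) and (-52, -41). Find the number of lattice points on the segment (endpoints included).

The number of lattice points on a segment between lattice points is gcd(|Δx|,|Δy|) + 1 = gcd(76,114) + 1 = 38 + 1 = 39.

39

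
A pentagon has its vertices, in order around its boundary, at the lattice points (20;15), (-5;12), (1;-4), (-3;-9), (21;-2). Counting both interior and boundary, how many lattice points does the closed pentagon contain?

430

The shoelace formula gives twice the area as |[20·12 − (-5)·15] + [(-5)·(-4) − 1·12] + [1·(-9) − (-3)·(-4)] + [(-3)·(-2) − 21·(-9)] + [21·15 − 20·(-2)]| = 852, so the area is 426.
The number of boundary lattice points is Σ gcd(|Δx|,|Δy|) = gcd(25,3) + gcd(6,16) + gcd(4,5) + gcd(24,7) + gcd(1,17) = 1+2+1+1+1 = 6.
Pick's theorem gives I = A − B/2 + 1 = 426 − 6/2 + 1 = 424, so the closed region contains I + B = 424 + 6 = 430 lattice points.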